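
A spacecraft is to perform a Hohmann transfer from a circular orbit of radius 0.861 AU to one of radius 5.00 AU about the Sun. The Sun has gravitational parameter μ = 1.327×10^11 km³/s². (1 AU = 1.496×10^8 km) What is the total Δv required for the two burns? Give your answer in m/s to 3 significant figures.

In km: r₁ = 0.861 × 1.496×10^8 = 1.288056×10^8 km; r₂ = 5.00 × 1.496×10^8 = 7.480×10^8 km.
Transfer-ellipse semi-major axis a_t = (r₁ + r₂)/2 = (1.288056×10^8 + 7.480×10^8)/2 = 4.384028×10^8 km.
Circular speed at r₁: v₁ = √(μ/r₁) = √(1.327×10^11/1.288056×10^8) = 32.097 km/s.
Transfer-orbit speed at r₁ (v² = μ(2/r − 1/a)): v_p = √[μ(2/r₁ − 1/a_t)] = 41.926 km/s.
First burn Δv₁ = |v_p − v₁| = 9.829 km/s.
Circular speed at r₂: v₂ = √(μ/r₂) = 13.32 km/s.
Transfer-orbit speed at r₂: v_a = √[μ(2/r₂ − 1/a_t)] = 7.220 km/s.
Second burn Δv₂ = |v₂ − v_a| = 6.100 km/s.
Total Δv = Δv₁ + Δv₂ = 15.93 km/s.

Δv = 15900 m/s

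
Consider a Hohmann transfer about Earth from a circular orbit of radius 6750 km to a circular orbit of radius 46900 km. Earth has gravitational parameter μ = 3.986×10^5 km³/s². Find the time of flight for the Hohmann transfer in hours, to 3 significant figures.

Semi-major axis of the transfer orbit: a_t = (6750 + 46900)/2 = 26825 km.
Half the transfer-orbit period gives t = π√(a_t³/μ) = 21860 s.
Converting: 21860 s ÷ 3600 s/hour = 6.07 hours.

t = 6.07 hours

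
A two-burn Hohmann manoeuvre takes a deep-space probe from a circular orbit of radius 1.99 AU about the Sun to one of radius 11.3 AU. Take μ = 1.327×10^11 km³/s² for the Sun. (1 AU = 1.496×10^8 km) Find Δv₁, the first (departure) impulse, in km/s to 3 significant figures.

Δv₁ = 6.42 km/s

In km: r₁ = 1.99 × 1.496×10^8 = 2.97704×10^8 km; r₂ = 11.3 × 1.496×10^8 = 1.69048×10^9 km.
The Hohmann ellipse has a_t = (r₁ + r₂)/2 = 9.94092×10^8 km.
On the circular orbit at r = 2.97704×10^8 km, v_c = √(μ/r) = 21.113 km/s.
Vis-viva on the transfer ellipse at r = 2.97704×10^8 km gives v_t = √[μ(2/r − 1/a_t)] = 27.532 km/s.
Δv₁ = |v_t − v_c| = |27.532 − 21.113| = 6.419 km/s.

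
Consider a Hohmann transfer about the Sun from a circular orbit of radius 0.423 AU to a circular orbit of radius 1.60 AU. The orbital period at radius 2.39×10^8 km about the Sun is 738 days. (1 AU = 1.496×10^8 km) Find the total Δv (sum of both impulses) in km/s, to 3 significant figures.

Δv = 20.1 km/s

From Kepler's third law T² = 4π²r³/μ at r = 2.39×10^8 km, T = 738 days = 738 × 86400 s = 6.37632×10^7 s: μ = 4π²r³/T² = 1.32560×10^11 km³/s².
In km: r₁ = 0.423 × 1.496×10^8 = 6.32808×10^7 km; r₂ = 1.60 × 1.496×10^8 = 2.3936×10^8 km.
The Hohmann ellipse has a_t = (r₁ + r₂)/2 = 1.513204×10^8 km.
At r₁ the circular-orbit speed is v₁ = √(μ/r₁) = 45.769 km/s.
On the transfer ellipse at r₁, vis-viva gives v_p = √[μ(2/r₁ − 1/a_t)] = 57.564 km/s.
First burn Δv₁ = |v_p − v₁| = 11.795 km/s.
Circular speed at r₂: v₂ = √(μ/r₂) = 23.5332 km/s.
Transfer-orbit speed at r₂: v_a = √[μ(2/r₂ − 1/a_t)] = 15.2184 km/s.
Second burn Δv₂ = |v₂ − v_a| = 8.3148 km/s.
Δv = Δv₁ + Δv₂ = 11.795 + 8.3148 = 20.11 km/s.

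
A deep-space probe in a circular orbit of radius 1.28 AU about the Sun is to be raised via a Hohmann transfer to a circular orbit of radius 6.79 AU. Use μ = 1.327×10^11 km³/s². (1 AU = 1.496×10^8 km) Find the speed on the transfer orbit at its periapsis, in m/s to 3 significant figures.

In km: r₁ = 1.28 × 1.496×10^8 = 1.91488×10^8 km; r₂ = 6.79 × 1.496×10^8 = 1.015784×10^9 km.
Semi-major axis of the transfer orbit: a_t = (1.91488×10^8 + 1.015784×10^9)/2 = 6.03636×10^8 km.
At periapsis, r = 1.91488×10^8 km.
Vis-viva: v = √[μ(2/r − 1/a_t)] = √[1.327×10^11 × (2/1.91488×10^8 − 1/6.03636×10^8)] = 34.15 km/s.

v = 34100 m/s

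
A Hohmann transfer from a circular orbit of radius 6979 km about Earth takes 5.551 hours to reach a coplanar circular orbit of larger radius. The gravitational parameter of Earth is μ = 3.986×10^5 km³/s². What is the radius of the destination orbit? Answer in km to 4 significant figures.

r₂ = 43550 km

Transfer time t = 5.551 hours = 19983.6 s, and t = π√(a_t³/μ).
So a_t = (μ t²/π²)^(1/3) = (3.986×10^5 × (19983.6)² / π²)^(1/3) = 25266 km.
Since a_t = (r₁ + r₂)/2, r₂ = 2a_t − r₁ = 2×25266 − 6979 = 43553 km.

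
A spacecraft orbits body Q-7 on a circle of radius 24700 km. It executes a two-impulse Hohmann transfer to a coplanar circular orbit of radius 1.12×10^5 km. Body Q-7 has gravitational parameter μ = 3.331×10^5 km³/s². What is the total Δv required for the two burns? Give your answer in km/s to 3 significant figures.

Δv = 1.72 km/s

Transfer-ellipse semi-major axis a_t = (r₁ + r₂)/2 = (24700 + 1.120×10^5)/2 = 68350 km.
At r₁ the circular-orbit speed is v₁ = √(μ/r₁) = 3.6723 km/s.
On the transfer ellipse at r₁, vis-viva gives v_p = √[μ(2/r₁ − 1/a_t)] = 4.7009 km/s.
First burn Δv₁ = |v_p − v₁| = 1.0286 km/s.
Circular speed at r₂: v₂ = √(μ/r₂) = 1.72456 km/s.
Transfer-orbit speed at r₂: v_a = √[μ(2/r₂ − 1/a_t)] = 1.03671 km/s.
Second burn Δv₂ = |v₂ − v_a| = 0.68785 km/s.
Total Δv = Δv₁ + Δv₂ = 1.716 km/s.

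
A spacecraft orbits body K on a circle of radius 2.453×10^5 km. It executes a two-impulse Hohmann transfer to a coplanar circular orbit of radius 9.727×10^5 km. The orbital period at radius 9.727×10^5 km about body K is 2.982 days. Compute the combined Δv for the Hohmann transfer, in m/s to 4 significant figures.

From Kepler's third law T² = 4π²r³/μ at r = 9.727×10^5 km, T = 2.982 days = 2.982 × 86400 s = 2.576448×10^5 s: μ = 4π²r³/T² = 5.47336×10^8 km³/s².
The Hohmann ellipse has a_t = (r₁ + r₂)/2 = 6.090×10^5 km.
At r₁ the circular-orbit speed is v₁ = √(μ/r₁) = 47.24 km/s.
On the transfer ellipse at r₁, vis-viva gives v_p = √[μ(2/r₁ − 1/a_t)] = 59.70 km/s.
First burn Δv₁ = |v_p − v₁| = 12.46 km/s.
Circular speed at r₂: v₂ = √(μ/r₂) = 23.721 km/s.
Transfer-orbit speed at r₂: v_a = √[μ(2/r₂ − 1/a_t)] = 15.055 km/s.
Second burn Δv₂ = |v₂ − v_a| = 8.666 km/s.
Total Δv = Δv₁ + Δv₂ = 21.13 km/s.

Δv = 21130 m/s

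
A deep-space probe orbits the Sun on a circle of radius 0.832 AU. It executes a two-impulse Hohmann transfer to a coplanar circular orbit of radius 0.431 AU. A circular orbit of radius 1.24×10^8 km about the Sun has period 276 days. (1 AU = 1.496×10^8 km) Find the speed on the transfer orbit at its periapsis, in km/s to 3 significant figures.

From Kepler's third law T² = 4π²r³/μ at r = 1.24×10^8 km, T = 276 days = 276 × 86400 s = 2.38464×10^7 s: μ = 4π²r³/T² = 1.32367×10^11 km³/s².
In km: r₁ = 0.832 × 1.496×10^8 = 1.244672×10^8 km; r₂ = 0.431 × 1.496×10^8 = 6.44776×10^7 km.
The Hohmann ellipse has a_t = (r₁ + r₂)/2 = 9.44724×10^7 km.
The periapsis of the transfer ellipse is at r = 6.44776×10^7 km.
From the vis-viva equation, v = √[μ(2/r − 1/a_t)] = 52.01 km/s.

v = 52.0 km/s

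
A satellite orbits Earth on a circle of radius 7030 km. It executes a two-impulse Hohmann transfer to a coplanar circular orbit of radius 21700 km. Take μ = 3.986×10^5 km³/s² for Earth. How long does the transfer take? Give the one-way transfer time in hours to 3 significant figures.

t = 2.38 hours

The Hohmann ellipse has a_t = (r₁ + r₂)/2 = 14365 km.
By Kepler's third law the transfer-orbit period is T = 2π√(a_t³/μ), so t = T/2 = 8567 s.
Converting: 8567 s ÷ 3600 s/hour = 2.38 hours.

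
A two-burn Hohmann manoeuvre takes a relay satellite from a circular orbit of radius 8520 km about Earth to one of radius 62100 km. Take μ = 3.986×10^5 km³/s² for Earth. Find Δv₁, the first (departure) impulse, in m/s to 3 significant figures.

Δv₁ = 2230 m/s

Semi-major axis of the transfer orbit: a_t = (8520 + 62100)/2 = 35310 km.
Circular speed at r = 8520 km: v_c = √(μ/r) = 6.840 km/s.
Vis-viva on the transfer ellipse at r = 8520 km gives v_t = √[μ(2/r − 1/a_t)] = 9.071 km/s.
Δv₁ = |v_t − v_c| = |9.071 − 6.840| = 2.231 km/s.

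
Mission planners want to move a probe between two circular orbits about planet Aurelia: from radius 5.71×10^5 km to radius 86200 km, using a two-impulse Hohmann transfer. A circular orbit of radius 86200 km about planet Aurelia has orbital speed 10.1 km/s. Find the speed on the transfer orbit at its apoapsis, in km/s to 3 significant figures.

v = 2.01 km/s

From the circular-orbit relation v² = μ/r at r = 86200 km: μ = v²r = (10.1)² × 86200 = 8.79326×10^6 km³/s².
Semi-major axis of the transfer orbit: a_t = (5.710×10^5 + 86200)/2 = 3.286×10^5 km.
The apoapsis of the transfer ellipse is at r = 5.710×10^5 km.
From the vis-viva equation, v = √[μ(2/r − 1/a_t)] = 2.010 km/s.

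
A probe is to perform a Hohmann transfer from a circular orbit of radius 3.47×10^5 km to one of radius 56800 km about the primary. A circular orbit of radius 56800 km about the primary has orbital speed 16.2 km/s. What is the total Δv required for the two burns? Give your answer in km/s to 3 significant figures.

From the circular-orbit relation v² = μ/r at r = 56800 km: μ = v²r = (16.2)² × 56800 = 1.49066×10^7 km³/s².
Semi-major axis of the transfer orbit: a_t = (3.470×10^5 + 56800)/2 = 2.019×10^5 km.
At r₁ the circular-orbit speed is v₁ = √(μ/r₁) = 6.554 km/s.
On the transfer ellipse at r₁, vis-viva gives v_a = √[μ(2/r₁ − 1/a_t)] = 3.476 km/s.
First burn Δv₁ = |v_a − v₁| = 3.078 km/s.
Circular speed at r₂: v₂ = √(μ/r₂) = 16.200 km/s.
Transfer-orbit speed at r₂: v_p = √[μ(2/r₂ − 1/a_t)] = 21.238 km/s.
Second burn Δv₂ = |v₂ − v_p| = 5.038 km/s.
Total Δv = Δv₁ + Δv₂ = 8.116 km/s.

Δv = 8.12 km/s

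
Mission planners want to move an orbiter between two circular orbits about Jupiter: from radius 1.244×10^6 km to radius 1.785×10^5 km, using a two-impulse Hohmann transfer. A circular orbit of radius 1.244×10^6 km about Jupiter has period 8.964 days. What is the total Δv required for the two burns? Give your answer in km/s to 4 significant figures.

From Kepler's third law T² = 4π²r³/μ at r = 1.244×10^6 km, T = 8.964 days = 8.964 × 86400 s = 7.744896×10^5 s: μ = 4π²r³/T² = 1.26704×10^8 km³/s².
Transfer-ellipse semi-major axis a_t = (r₁ + r₂)/2 = (1.244×10^6 + 1.785×10^5)/2 = 7.1125×10^5 km.
Circular speed at r₁: v₁ = √(μ/r₁) = √(1.26704×10^8/1.244×10^6) = 10.092 km/s.
Transfer-orbit speed at r₁ (v² = μ(2/r − 1/a)): v_a = √[μ(2/r₁ − 1/a_t)] = 5.0558 km/s.
First burn Δv₁ = |v_a − v₁| = 5.036 km/s.
Circular speed at r₂: v₂ = √(μ/r₂) = 26.643 km/s.
Transfer-orbit speed at r₂: v_p = √[μ(2/r₂ − 1/a_t)] = 35.235 km/s.
Second burn Δv₂ = |v₂ − v_p| = 8.592 km/s.
Δv = Δv₁ + Δv₂ = 5.036 + 8.592 = 13.63 km/s.

Δv = 13.63 km/s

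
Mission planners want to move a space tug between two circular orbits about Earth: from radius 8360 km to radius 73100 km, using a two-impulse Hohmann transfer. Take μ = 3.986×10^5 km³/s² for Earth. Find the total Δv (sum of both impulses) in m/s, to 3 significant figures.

Δv = 3620 m/s

Semi-major axis of the transfer orbit: a_t = (8360 + 73100)/2 = 40730 km.
Circular speed at r₁: v₁ = √(μ/r₁) = √(3.986×10^5/8360) = 6.905 km/s.
Transfer-orbit speed at r₁ (vis-viva): v_p = √[μ(2/r₁ − 1/a_t)] = 9.251 km/s.
First burn Δv₁ = |v_p − v₁| = 2.346 km/s.
At r₂, v₂ = √(μ/r₂) = 2.335 km/s.
Transfer-orbit speed at r₂: v_a = √[μ(2/r₂ − 1/a_t)] = 1.058 km/s.
Second burn Δv₂ = |v₂ − v_a| = 1.277 km/s.
Total Δv = Δv₁ + Δv₂ = 3.623 km/s.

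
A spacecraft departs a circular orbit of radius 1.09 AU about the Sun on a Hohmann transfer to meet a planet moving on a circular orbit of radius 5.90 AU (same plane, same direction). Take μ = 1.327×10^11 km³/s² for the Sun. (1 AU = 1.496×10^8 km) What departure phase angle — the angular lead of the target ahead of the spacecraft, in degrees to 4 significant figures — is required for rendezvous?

In km: r₁ = 1.09 × 1.496×10^8 = 1.63064×10^8 km; r₂ = 5.90 × 1.496×10^8 = 8.8264×10^8 km.
Transfer-ellipse semi-major axis a_t = (r₁ + r₂)/2 = (1.63064×10^8 + 8.8264×10^8)/2 = 5.22852×10^8 km.
Transfer time t = π√(a_t³/μ) = 1.03106×10^8 s.
Target angular speed ω₂ = √(μ/r₂³) = 1.38918×10^-8 rad/s.
Angle swept by the target during transfer: ω₂·t = 1.43233 rad = 82.07°.
Arrival is 180° from departure on the ellipse, so φ = 180° − 82.07° = 97.93°.

φ = 97.93°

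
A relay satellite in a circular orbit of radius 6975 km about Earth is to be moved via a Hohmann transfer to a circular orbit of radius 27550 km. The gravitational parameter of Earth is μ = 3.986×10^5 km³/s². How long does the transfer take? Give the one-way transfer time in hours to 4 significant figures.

t = 3.135 hours

Transfer-ellipse semi-major axis a_t = (r₁ + r₂)/2 = (6975 + 27550)/2 = 17262.5 km.
Transfer time t = π√(a_t³/μ) = π√((17262.5)³ / 3.986×10^5) = 11286 s.
Converting: 11286 s ÷ 3600 s/hour = 3.135 hours.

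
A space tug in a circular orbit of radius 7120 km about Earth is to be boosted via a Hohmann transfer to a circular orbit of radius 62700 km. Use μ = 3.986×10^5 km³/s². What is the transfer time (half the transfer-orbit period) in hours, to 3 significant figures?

The Hohmann ellipse has a_t = (r₁ + r₂)/2 = 34910 km.
Half the transfer-orbit period gives t = π√(a_t³/μ) = 32460 s.
Converting: 32460 s ÷ 3600 s/hour = 9.02 hours.

t = 9.02 hours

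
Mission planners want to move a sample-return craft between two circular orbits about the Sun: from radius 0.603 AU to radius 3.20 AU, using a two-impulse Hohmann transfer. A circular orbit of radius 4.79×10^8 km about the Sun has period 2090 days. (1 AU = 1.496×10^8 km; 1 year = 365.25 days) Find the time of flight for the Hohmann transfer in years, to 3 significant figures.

t = 1.31 years

From Kepler's third law T² = 4π²r³/μ at r = 4.79×10^8 km, T = 2090 days = 2090 × 86400 s = 1.80576×10^8 s: μ = 4π²r³/T² = 1.33060×10^11 km³/s².
In km: r₁ = 0.603 × 1.496×10^8 = 9.02088×10^7 km; r₂ = 3.20 × 1.496×10^8 = 4.7872×10^8 km.
Semi-major axis of the transfer orbit: a_t = (9.02088×10^7 + 4.7872×10^8)/2 = 2.844644×10^8 km.
Transfer time t = π√(a_t³/μ) = π√((2.844644×10^8)³ / 1.33060×10^11) = 4.132×10^7 s.
Converting: 4.132×10^7 s ÷ 3.15576×10^7 s/year (365.25 × 86400) = 1.31 years.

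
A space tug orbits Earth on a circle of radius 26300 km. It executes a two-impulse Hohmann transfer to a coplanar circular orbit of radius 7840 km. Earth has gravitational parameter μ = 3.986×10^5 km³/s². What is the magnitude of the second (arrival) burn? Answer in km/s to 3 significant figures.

Semi-major axis of the transfer orbit: a_t = (26300 + 7840)/2 = 17070 km.
Circular speed at r = 7840 km: v_c = √(μ/r) = 7.1303 km/s.
Vis-viva on the transfer ellipse at r = 7840 km gives v_t = √[μ(2/r − 1/a_t)] = 8.8506 km/s.
Δv₂ = |v_t − v_c| = |8.8506 − 7.1303| = 1.720 km/s.

Δv₂ = 1.72 km/s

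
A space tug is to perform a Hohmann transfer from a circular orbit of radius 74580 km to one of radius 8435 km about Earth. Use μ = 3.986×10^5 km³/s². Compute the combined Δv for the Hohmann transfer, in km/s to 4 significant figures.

The Hohmann ellipse has a_t = (r₁ + r₂)/2 = 41507.5 km.
At r₁ the circular-orbit speed is v₁ = √(μ/r₁) = 2.312 km/s.
On the transfer ellipse at r₁, vis-viva equation gives v_a = √[μ(2/r₁ − 1/a_t)] = 1.042 km/s.
First burn Δv₁ = |v_a − v₁| = 1.270 km/s.
Circular speed at r₂: v₂ = √(μ/r₂) = 6.8743 km/s.
Transfer-orbit speed at r₂: v_p = √[μ(2/r₂ − 1/a_t)] = 9.2145 km/s.
Second burn Δv₂ = |v₂ − v_p| = 2.340 km/s.
Total Δv = Δv₁ + Δv₂ = 3.610 km/s.

Δv = 3.610 km/s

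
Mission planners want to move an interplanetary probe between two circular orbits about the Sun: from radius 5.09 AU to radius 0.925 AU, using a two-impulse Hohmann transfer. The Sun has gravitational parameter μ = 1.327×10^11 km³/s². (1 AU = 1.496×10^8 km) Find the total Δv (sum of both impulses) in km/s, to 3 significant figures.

Δv = 15.2 km/s

In km: r₁ = 5.09 × 1.496×10^8 = 7.61464×10^8 km; r₂ = 0.925 × 1.496×10^8 = 1.3838×10^8 km.
Transfer-ellipse semi-major axis a_t = (r₁ + r₂)/2 = (7.61464×10^8 + 1.3838×10^8)/2 = 4.49922×10^8 km.
Circular speed at r₁: v₁ = √(μ/r₁) = √(1.327×10^11/7.61464×10^8) = 13.201 km/s.
On the transfer ellipse at r₁, v² = μ(2/r − 1/a) gives v_a = √[μ(2/r₁ − 1/a_t)] = 7.3211 km/s.
First burn Δv₁ = |v_a − v₁| = 5.880 km/s.
At r₂, v₂ = √(μ/r₂) = 30.967 km/s.
Transfer-orbit speed at r₂: v_p = √[μ(2/r₂ − 1/a_t)] = 40.286 km/s.
Second burn Δv₂ = |v₂ − v_p| = 9.319 km/s.
Δv = Δv₁ + Δv₂ = 5.880 + 9.319 = 15.20 km/s.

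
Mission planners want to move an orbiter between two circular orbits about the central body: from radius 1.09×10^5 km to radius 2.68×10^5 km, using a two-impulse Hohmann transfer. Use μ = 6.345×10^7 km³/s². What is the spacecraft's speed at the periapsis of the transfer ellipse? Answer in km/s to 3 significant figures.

Transfer-ellipse semi-major axis a_t = (r₁ + r₂)/2 = (1.090×10^5 + 2.680×10^5)/2 = 1.885×10^5 km.
The periapsis of the transfer ellipse is at r = 1.090×10^5 km.
Applying v² = μ(2/r − 1/a_t): v = 28.77 km/s.

v = 28.8 km/s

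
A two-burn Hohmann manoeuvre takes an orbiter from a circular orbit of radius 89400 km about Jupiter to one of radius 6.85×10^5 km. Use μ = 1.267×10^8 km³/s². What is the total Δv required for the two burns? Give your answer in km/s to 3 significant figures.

Δv = 19.5 km/s

The Hohmann ellipse has a_t = (r₁ + r₂)/2 = 3.872×10^5 km.
Circular speed at r₁: v₁ = √(μ/r₁) = √(1.267×10^8/89400) = 37.646 km/s.
Transfer-orbit speed at r₁ (vis-viva equation): v_p = √[μ(2/r₁ − 1/a_t)] = 50.072 km/s.
First burn Δv₁ = |v_p − v₁| = 12.426 km/s.
Circular speed at r₂: v₂ = √(μ/r₂) = 13.60013 km/s.
Transfer-orbit speed at r₂: v_a = √[μ(2/r₂ − 1/a_t)] = 6.534978 km/s.
Second burn Δv₂ = |v₂ − v_a| = 7.0652 km/s.
Total Δv = Δv₁ + Δv₂ = 19.49 km/s.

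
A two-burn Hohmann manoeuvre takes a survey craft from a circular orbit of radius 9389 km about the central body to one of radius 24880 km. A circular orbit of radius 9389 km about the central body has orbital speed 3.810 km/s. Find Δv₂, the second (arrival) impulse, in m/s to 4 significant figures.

Δv₂ = 608.0 m/s

From the circular-orbit relation v² = μ/r at r = 9389 km: μ = v²r = (3.810)² × 9389 = 1.36292×10^5 km³/s².
Semi-major axis of the transfer orbit: a_t = (9389 + 24880)/2 = 17134.5 km.
Circular speed at r = 24880 km: v_c = √(μ/r) = 2.341 km/s.
Transfer-orbit speed at the same r (vis-viva, a = a_t): v_t = √[μ(2/r − 1/a_t)] = 1.733 km/s.
Δv₂ = |v_t − v_c| = |1.733 − 2.341| = 0.6080 km/s.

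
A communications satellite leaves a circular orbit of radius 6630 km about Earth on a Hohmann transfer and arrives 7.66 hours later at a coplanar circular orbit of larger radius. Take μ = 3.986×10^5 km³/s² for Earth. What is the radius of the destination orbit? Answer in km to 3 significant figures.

r₂ = 56000 km

Transfer time t = 7.66 hours = 27576 s, and t = π√(a_t³/μ).
So a_t = (μ t²/π²)^(1/3) = (3.986×10^5 × (27576)² / π²)^(1/3) = 31316 km.
Since a_t = (r₁ + r₂)/2, r₂ = 2a_t − r₁ = 2×31316 − 6630 = 56002 km.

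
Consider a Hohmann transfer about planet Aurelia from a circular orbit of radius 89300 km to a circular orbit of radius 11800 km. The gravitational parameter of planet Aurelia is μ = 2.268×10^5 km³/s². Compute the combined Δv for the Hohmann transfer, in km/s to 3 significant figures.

Transfer-ellipse semi-major axis a_t = (r₁ + r₂)/2 = (89300 + 11800)/2 = 50550 km.
Circular speed at r₁: v₁ = √(μ/r₁) = √(2.268×10^5/89300) = 1.5937 km/s.
On the transfer ellipse at r₁, vis-viva gives v_a = √[μ(2/r₁ − 1/a_t)] = 0.76997 km/s.
First burn Δv₁ = |v_a − v₁| = 0.8237 km/s.
Circular speed at r₂: v₂ = √(μ/r₂) = 4.384 km/s.
Transfer-orbit speed at r₂: v_p = √[μ(2/r₂ − 1/a_t)] = 5.827 km/s.
Second burn Δv₂ = |v₂ − v_p| = 1.443 km/s.
Δv = Δv₁ + Δv₂ = 0.8237 + 1.443 = 2.267 km/s.

Δv = 2.27 km/s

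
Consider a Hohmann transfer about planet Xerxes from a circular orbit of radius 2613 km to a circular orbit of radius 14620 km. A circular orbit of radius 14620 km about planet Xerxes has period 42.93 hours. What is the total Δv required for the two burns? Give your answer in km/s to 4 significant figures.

Δv = 0.6925 km/s

From Kepler's third law T² = 4π²r³/μ at r = 14620 km, T = 42.93 hours = 42.93 × 3600 s = 1.54548×10^5 s: μ = 4π²r³/T² = 5165.06 km³/s².
Semi-major axis of the transfer orbit: a_t = (2613 + 14620)/2 = 8616.5 km.
Circular speed at r₁: v₁ = √(μ/r₁) = √(5165.06/2613) = 1.40594 km/s.
On the transfer ellipse at r₁, v² = μ(2/r − 1/a) gives v_p = √[μ(2/r₁ − 1/a_t)] = 1.83137 km/s.
First burn Δv₁ = |v_p − v₁| = 0.4254 km/s.
At r₂, v₂ = √(μ/r₂) = 0.5944 km/s.
Transfer-orbit speed at r₂: v_a = √[μ(2/r₂ − 1/a_t)] = 0.3273 km/s.
Second burn Δv₂ = |v₂ − v_a| = 0.2671 km/s.
Total Δv = Δv₁ + Δv₂ = 0.6925 km/s.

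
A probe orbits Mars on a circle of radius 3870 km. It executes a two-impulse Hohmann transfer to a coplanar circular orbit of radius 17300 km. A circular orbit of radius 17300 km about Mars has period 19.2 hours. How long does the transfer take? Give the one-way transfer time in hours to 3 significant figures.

t = 4.59 hours

From Kepler's third law T² = 4π²r³/μ at r = 17300 km, T = 19.2 hours = 19.2 × 3600 s = 69120 s: μ = 4π²r³/T² = 42784.9 km³/s².
The Hohmann ellipse has a_t = (r₁ + r₂)/2 = 10585 km.
By Kepler's third law the transfer-orbit period is T = 2π√(a_t³/μ), so t = T/2 = 16540 s.
Converting: 16540 s ÷ 3600 s/hour = 4.59 hours.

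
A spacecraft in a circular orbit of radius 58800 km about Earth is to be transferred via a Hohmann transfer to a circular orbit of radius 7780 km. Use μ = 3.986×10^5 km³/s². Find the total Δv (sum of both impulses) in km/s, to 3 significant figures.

Semi-major axis of the transfer orbit: a_t = (58800 + 7780)/2 = 33290 km.
At r₁ the circular-orbit speed is v₁ = √(μ/r₁) = 2.604 km/s.
On the transfer ellipse at r₁, vis-viva equation gives v_a = √[μ(2/r₁ − 1/a_t)] = 1.259 km/s.
First burn Δv₁ = |v_a − v₁| = 1.345 km/s.
At r₂, v₂ = √(μ/r₂) = 7.158 km/s.
Transfer-orbit speed at r₂: v_p = √[μ(2/r₂ − 1/a_t)] = 9.513 km/s.
Second burn Δv₂ = |v₂ − v_p| = 2.355 km/s.
Δv = Δv₁ + Δv₂ = 1.345 + 2.355 = 3.700 km/s.

Δv = 3.70 km/s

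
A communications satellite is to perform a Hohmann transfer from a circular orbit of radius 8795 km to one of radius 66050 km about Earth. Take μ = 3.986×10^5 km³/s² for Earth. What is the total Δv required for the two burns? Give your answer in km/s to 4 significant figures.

Δv = 3.477 km/s

Semi-major axis of the transfer orbit: a_t = (8795 + 66050)/2 = 37422.5 km.
Circular speed at r₁: v₁ = √(μ/r₁) = √(3.986×10^5/8795) = 6.7321 km/s.
On the transfer ellipse at r₁, v² = μ(2/r − 1/a) gives v_p = √[μ(2/r₁ − 1/a_t)] = 8.9438 km/s.
First burn Δv₁ = |v_p − v₁| = 2.2117 km/s.
At r₂, v₂ = √(μ/r₂) = 2.4566 km/s.
Transfer-orbit speed at r₂: v_a = √[μ(2/r₂ − 1/a_t)] = 1.1909 km/s.
Second burn Δv₂ = |v₂ − v_a| = 1.2657 km/s.
Total Δv = Δv₁ + Δv₂ = 3.477 km/s.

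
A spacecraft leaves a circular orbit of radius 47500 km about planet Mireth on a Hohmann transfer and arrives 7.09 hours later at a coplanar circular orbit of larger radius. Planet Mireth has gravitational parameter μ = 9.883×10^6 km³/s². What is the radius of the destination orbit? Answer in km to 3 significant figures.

Transfer time t = 7.09 hours = 25524 s, and t = π√(a_t³/μ).
So a_t = (μ t²/π²)^(1/3) = (9.883×10^6 × (25524)² / π²)^(1/3) = 86729 km.
Since a_t = (r₁ + r₂)/2, r₂ = 2a_t − r₁ = 2×86729 − 47500 = 1.25958×10^5 km.

r₂ = 1.26×10^5 km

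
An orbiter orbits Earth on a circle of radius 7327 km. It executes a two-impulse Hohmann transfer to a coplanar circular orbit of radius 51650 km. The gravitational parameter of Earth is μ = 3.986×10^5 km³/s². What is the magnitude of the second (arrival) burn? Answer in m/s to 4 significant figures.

Transfer-ellipse semi-major axis a_t = (r₁ + r₂)/2 = (7327 + 51650)/2 = 29488.5 km.
Circular speed at r = 51650 km: v_c = √(μ/r) = 2.778 km/s.
Transfer-orbit speed at the same r (vis-viva, a = a_t): v_t = √[μ(2/r − 1/a_t)] = 1.385 km/s.
Δv₂ = |v_t − v_c| = |1.385 − 2.778| = 1.393 km/s.

Δv₂ = 1393 m/s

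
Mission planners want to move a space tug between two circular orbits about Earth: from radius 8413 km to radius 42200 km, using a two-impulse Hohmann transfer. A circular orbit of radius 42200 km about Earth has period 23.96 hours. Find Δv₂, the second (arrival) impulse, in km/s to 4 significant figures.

Δv₂ = 1.302 km/s

From Kepler's third law T² = 4π²r³/μ at r = 42200 km, T = 23.96 hours = 23.96 × 3600 s = 86256 s: μ = 4π²r³/T² = 3.98766×10^5 km³/s².
The Hohmann ellipse has a_t = (r₁ + r₂)/2 = 25306.5 km.
Circular speed at r = 42200 km: v_c = √(μ/r) = 3.074 km/s.
Transfer-orbit speed at the same r (vis-viva, a = a_t): v_t = √[μ(2/r − 1/a_t)] = 1.772 km/s.
Δv₂ = |v_t − v_c| = |1.772 − 3.074| = 1.302 km/s.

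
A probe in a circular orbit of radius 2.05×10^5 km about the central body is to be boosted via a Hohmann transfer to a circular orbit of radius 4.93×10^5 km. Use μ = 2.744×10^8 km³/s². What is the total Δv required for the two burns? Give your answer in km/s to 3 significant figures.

Δv = 12.4 km/s

The Hohmann ellipse has a_t = (r₁ + r₂)/2 = 3.490×10^5 km.
Circular speed at r₁: v₁ = √(μ/r₁) = √(2.744×10^8/2.050×10^5) = 36.586 km/s.
On the transfer ellipse at r₁, vis-viva equation gives v_p = √[μ(2/r₁ − 1/a_t)] = 43.484 km/s.
First burn Δv₁ = |v_p − v₁| = 6.898 km/s.
At r₂, v₂ = √(μ/r₂) = 23.592 km/s.
Transfer-orbit speed at r₂: v_a = √[μ(2/r₂ − 1/a_t)] = 18.081 km/s.
Second burn Δv₂ = |v₂ − v_a| = 5.511 km/s.
Δv = Δv₁ + Δv₂ = 6.898 + 5.511 = 12.41 km/s.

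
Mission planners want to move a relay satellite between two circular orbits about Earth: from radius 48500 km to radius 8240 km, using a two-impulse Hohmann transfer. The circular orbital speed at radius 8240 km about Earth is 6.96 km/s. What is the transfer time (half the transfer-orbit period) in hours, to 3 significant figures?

From the circular-orbit relation v² = μ/r at r = 8240 km: μ = v²r = (6.96)² × 8240 = 3.99159×10^5 km³/s².
The Hohmann ellipse has a_t = (r₁ + r₂)/2 = 28370 km.
Half the transfer-orbit period gives t = π√(a_t³/μ) = 23760 s.
Converting: 23760 s ÷ 3600 s/hour = 6.60 hours.

t = 6.60 hours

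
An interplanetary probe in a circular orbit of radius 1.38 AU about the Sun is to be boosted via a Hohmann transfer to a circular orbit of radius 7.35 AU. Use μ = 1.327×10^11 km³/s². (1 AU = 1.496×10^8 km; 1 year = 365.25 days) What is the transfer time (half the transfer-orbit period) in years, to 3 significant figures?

t = 4.56 years

In km: r₁ = 1.38 × 1.496×10^8 = 2.06448×10^8 km; r₂ = 7.35 × 1.496×10^8 = 1.09956×10^9 km.
Transfer-ellipse semi-major axis a_t = (r₁ + r₂)/2 = (2.06448×10^8 + 1.09956×10^9)/2 = 6.53004×10^8 km.
By Kepler's third law the transfer-orbit period is T = 2π√(a_t³/μ), so t = T/2 = 1.439×10^8 s.
Converting: 1.439×10^8 s ÷ 3.15576×10^7 s/year (365.25 × 86400) = 4.56 years.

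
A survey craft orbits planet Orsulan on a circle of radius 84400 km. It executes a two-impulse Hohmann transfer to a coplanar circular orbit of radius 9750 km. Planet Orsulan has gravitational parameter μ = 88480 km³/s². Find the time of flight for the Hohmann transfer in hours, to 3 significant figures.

The Hohmann ellipse has a_t = (r₁ + r₂)/2 = 47075 km.
Transfer time t = π√(a_t³/μ) = π√((47075)³ / 88480) = 1.079×10^5 s.
Converting: 1.079×10^5 s ÷ 3600 s/hour = 30.0 hours.

t = 30.0 hours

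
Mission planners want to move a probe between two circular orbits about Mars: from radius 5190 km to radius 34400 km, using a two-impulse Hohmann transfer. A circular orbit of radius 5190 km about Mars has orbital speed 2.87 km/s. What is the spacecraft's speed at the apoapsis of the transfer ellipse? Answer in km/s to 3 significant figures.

From the circular-orbit relation v² = μ/r at r = 5190 km: μ = v²r = (2.87)² × 5190 = 42749.5 km³/s².
Semi-major axis of the transfer orbit: a_t = (5190 + 34400)/2 = 19795 km.
The apoapsis of the transfer ellipse is at r = 34400 km.
Vis-viva: v = √[μ(2/r − 1/a_t)] = √[42749.5 × (2/34400 − 1/19795)] = 0.5708 km/s.

v = 0.571 km/s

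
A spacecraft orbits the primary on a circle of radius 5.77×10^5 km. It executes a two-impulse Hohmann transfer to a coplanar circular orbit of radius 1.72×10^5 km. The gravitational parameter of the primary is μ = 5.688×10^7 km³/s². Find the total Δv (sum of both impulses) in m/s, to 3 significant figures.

Δv = 7590 m/s

Semi-major axis of the transfer orbit: a_t = (5.770×10^5 + 1.720×10^5)/2 = 3.745×10^5 km.
Circular speed at r₁: v₁ = √(μ/r₁) = √(5.688×10^7/5.770×10^5) = 9.929 km/s.
On the transfer ellipse at r₁, vis-viva equation gives v_a = √[μ(2/r₁ − 1/a_t)] = 6.729 km/s.
First burn Δv₁ = |v_a − v₁| = 3.200 km/s.
Circular speed at r₂: v₂ = √(μ/r₂) = 18.185 km/s.
Transfer-orbit speed at r₂: v_p = √[μ(2/r₂ − 1/a_t)] = 22.572 km/s.
Second burn Δv₂ = |v₂ − v_p| = 4.387 km/s.
Total Δv = Δv₁ + Δv₂ = 7.587 km/s.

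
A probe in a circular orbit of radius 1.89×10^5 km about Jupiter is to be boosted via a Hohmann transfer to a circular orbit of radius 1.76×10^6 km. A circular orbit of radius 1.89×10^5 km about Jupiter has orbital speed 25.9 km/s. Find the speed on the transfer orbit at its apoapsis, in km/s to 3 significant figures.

v = 3.74 km/s

From the circular-orbit relation v² = μ/r at r = 1.89×10^5 km: μ = v²r = (25.9)² × 1.89×10^5 = 1.26783×10^8 km³/s².
Semi-major axis of the transfer orbit: a_t = (1.890×10^5 + 1.760×10^6)/2 = 9.745×10^5 km.
At apoapsis, r = 1.760×10^6 km.
Vis-viva: v = √[μ(2/r − 1/a_t)] = √[1.26783×10^8 × (2/1.760×10^6 − 1/9.745×10^5)] = 3.738 km/s.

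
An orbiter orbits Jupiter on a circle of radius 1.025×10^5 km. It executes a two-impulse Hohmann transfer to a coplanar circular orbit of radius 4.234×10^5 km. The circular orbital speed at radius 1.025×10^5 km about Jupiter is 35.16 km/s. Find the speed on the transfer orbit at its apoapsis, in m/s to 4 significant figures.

v = 10800 m/s

From the circular-orbit relation v² = μ/r at r = 1.025×10^5 km: μ = v²r = (35.16)² × 1.025×10^5 = 1.26713×10^8 km³/s².
The Hohmann ellipse has a_t = (r₁ + r₂)/2 = 2.6295×10^5 km.
The apoapsis of the transfer ellipse is at r = 4.234×10^5 km.
Vis-viva: v = √[μ(2/r − 1/a_t)] = √[1.26713×10^8 × (2/4.234×10^5 − 1/2.6295×10^5)] = 10.80 km/s.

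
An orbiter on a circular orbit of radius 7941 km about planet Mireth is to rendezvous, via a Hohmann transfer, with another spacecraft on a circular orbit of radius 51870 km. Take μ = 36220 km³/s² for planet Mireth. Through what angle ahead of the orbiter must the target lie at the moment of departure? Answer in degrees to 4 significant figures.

Semi-major axis of the transfer orbit: a_t = (7941 + 51870)/2 = 29905.5 km.
The half-period of the transfer ellipse is t = π√(a_t³/μ) = 85370 s.
The target's mean motion on its circular orbit is ω₂ = √(μ/r₂³) = 1.611×10^-5 rad/s.
Angle swept by the target during transfer: ω₂·t = 1.3753 rad = 78.80°.
The orbiter traverses 180° on the transfer ellipse, so the target must lead by 180° − 78.80° = 101.2°.

φ = 101.2°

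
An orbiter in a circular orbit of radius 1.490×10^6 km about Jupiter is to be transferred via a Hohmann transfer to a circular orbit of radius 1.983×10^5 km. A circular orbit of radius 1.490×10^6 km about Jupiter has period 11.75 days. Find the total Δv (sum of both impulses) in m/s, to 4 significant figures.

From Kepler's third law T² = 4π²r³/μ at r = 1.490×10^6 km, T = 11.75 days = 11.75 × 86400 s = 1.0152×10^6 s: μ = 4π²r³/T² = 1.26711×10^8 km³/s².
Transfer-ellipse semi-major axis a_t = (r₁ + r₂)/2 = (1.490×10^6 + 1.983×10^5)/2 = 8.4415×10^5 km.
At r₁ the circular-orbit speed is v₁ = √(μ/r₁) = 9.222 km/s.
On the transfer ellipse at r₁, v² = μ(2/r − 1/a) gives v_a = √[μ(2/r₁ − 1/a_t)] = 4.470 km/s.
First burn Δv₁ = |v_a − v₁| = 4.752 km/s.
At r₂, v₂ = √(μ/r₂) = 25.278 km/s.
Transfer-orbit speed at r₂: v_p = √[μ(2/r₂ − 1/a_t)] = 33.584 km/s.
Second burn Δv₂ = |v₂ − v_p| = 8.306 km/s.
Δv = Δv₁ + Δv₂ = 4.752 + 8.306 = 13.06 km/s.

Δv = 13060 m/s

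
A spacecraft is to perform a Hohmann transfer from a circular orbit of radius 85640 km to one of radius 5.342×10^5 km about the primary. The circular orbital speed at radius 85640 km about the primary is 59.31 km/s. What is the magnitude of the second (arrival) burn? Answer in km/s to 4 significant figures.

Δv₂ = 11.26 km/s

From the circular-orbit relation v² = μ/r at r = 85640 km: μ = v²r = (59.31)² × 85640 = 3.01254×10^8 km³/s².
Transfer-ellipse semi-major axis a_t = (r₁ + r₂)/2 = (85640 + 5.342×10^5)/2 = 3.0992×10^5 km.
On the circular orbit at r = 5.342×10^5 km, v_c = √(μ/r) = 23.747 km/s.
Vis-viva on the transfer ellipse at r = 5.342×10^5 km gives v_t = √[μ(2/r − 1/a_t)] = 12.483 km/s.
Δv₂ = |v_t − v_c| = |12.483 − 23.747| = 11.26 km/s.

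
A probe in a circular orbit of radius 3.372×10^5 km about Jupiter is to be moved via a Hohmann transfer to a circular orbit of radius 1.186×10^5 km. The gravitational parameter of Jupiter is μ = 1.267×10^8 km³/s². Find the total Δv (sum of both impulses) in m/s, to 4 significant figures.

Δv = 12470 m/s

The Hohmann ellipse has a_t = (r₁ + r₂)/2 = 2.279×10^5 km.
At r₁ the circular-orbit speed is v₁ = √(μ/r₁) = 19.384 km/s.
Transfer-orbit speed at r₁ (vis-viva): v_a = √[μ(2/r₁ − 1/a_t)] = 13.983 km/s.
First burn Δv₁ = |v_a − v₁| = 5.401 km/s.
At r₂, v₂ = √(μ/r₂) = 32.6848 km/s.
Transfer-orbit speed at r₂: v_p = √[μ(2/r₂ − 1/a_t)] = 39.7574 km/s.
Second burn Δv₂ = |v₂ − v_p| = 7.073 km/s.
Δv = Δv₁ + Δv₂ = 5.401 + 7.073 = 12.47 km/s.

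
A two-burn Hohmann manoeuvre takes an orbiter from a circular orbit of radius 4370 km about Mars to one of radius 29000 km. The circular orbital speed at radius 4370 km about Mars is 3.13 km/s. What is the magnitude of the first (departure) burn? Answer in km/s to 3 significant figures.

Δv₁ = 0.996 km/s

From the circular-orbit relation v² = μ/r at r = 4370 km: μ = v²r = (3.13)² × 4370 = 42812.5 km³/s².
The Hohmann ellipse has a_t = (r₁ + r₂)/2 = 16685 km.
On the circular orbit at r = 4370 km, v_c = √(μ/r) = 3.1300 km/s.
Transfer-orbit speed at the same r (vis-viva, a = a_t): v_t = √[μ(2/r − 1/a_t)] = 4.1265 km/s.
Δv₁ = |v_t − v_c| = |4.1265 − 3.1300| = 0.9965 km/s.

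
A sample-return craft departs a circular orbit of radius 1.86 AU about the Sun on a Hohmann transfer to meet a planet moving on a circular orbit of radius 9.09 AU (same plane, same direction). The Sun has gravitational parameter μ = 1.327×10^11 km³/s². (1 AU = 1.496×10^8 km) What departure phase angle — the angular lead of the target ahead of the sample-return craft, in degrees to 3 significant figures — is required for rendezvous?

In km: r₁ = 1.86 × 1.496×10^8 = 2.78256×10^8 km; r₂ = 9.09 × 1.496×10^8 = 1.359864×10^9 km.
The Hohmann ellipse has a_t = (r₁ + r₂)/2 = 8.1906×10^8 km.
Transfer time t = π√(a_t³/μ) = 2.02157×10^8 s.
The target's mean motion on its circular orbit is ω₂ = √(μ/r₂³) = 7.26427×10^-9 rad/s.
Angle swept by the target during transfer: ω₂·t = 1.4685 rad = 84.14°.
The sample-return craft traverses 180° on the transfer ellipse, so the target must lead by 180° − 84.14° = 95.9°.

φ = 95.9°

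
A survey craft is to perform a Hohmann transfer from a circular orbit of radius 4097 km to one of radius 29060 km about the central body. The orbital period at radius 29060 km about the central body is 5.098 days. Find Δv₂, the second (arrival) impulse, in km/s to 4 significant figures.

From Kepler's third law T² = 4π²r³/μ at r = 29060 km, T = 5.098 days = 5.098 × 86400 s = 4.404672×10^5 s: μ = 4π²r³/T² = 4993.67 km³/s².
Semi-major axis of the transfer orbit: a_t = (4097 + 29060)/2 = 16578.5 km.
Circular speed at r = 29060 km: v_c = √(μ/r) = 0.41454 km/s.
Vis-viva on the transfer ellipse at r = 29060 km gives v_t = √[μ(2/r − 1/a_t)] = 0.20607 km/s.
Δv₂ = |v_t − v_c| = |0.20607 − 0.41454| = 0.2085 km/s.

Δv₂ = 0.2085 km/s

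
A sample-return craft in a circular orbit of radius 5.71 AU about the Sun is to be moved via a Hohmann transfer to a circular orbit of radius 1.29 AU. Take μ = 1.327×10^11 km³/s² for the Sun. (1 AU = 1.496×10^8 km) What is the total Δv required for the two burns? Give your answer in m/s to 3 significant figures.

In km: r₁ = 5.71 × 1.496×10^8 = 8.54216×10^8 km; r₂ = 1.29 × 1.496×10^8 = 1.92984×10^8 km.
The Hohmann ellipse has a_t = (r₁ + r₂)/2 = 5.236×10^8 km.
Circular speed at r₁: v₁ = √(μ/r₁) = √(1.327×10^11/8.54216×10^8) = 12.464 km/s.
Transfer-orbit speed at r₁ (vis-viva equation): v_a = √[μ(2/r₁ − 1/a_t)] = 7.5668 km/s.
First burn Δv₁ = |v_a − v₁| = 4.897 km/s.
At r₂, v₂ = √(μ/r₂) = 26.2225 km/s.
Transfer-orbit speed at r₂: v_p = √[μ(2/r₂ − 1/a_t)] = 33.4934 km/s.
Second burn Δv₂ = |v₂ − v_p| = 7.271 km/s.
Total Δv = Δv₁ + Δv₂ = 12.17 km/s.

Δv = 12200 m/s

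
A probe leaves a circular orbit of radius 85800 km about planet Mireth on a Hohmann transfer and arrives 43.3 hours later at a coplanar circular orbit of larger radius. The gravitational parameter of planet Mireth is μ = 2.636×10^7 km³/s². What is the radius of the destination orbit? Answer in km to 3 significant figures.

r₂ = 7.18×10^5 km

Transfer time t = 43.3 hours = 1.5588×10^5 s, and t = π√(a_t³/μ).
So a_t = (μ t²/π²)^(1/3) = (2.636×10^7 × (1.5588×10^5)² / π²)^(1/3) = 4.0186×10^5 km.
Since a_t = (r₁ + r₂)/2, r₂ = 2a_t − r₁ = 2×4.0186×10^5 − 85800 = 7.1792×10^5 km.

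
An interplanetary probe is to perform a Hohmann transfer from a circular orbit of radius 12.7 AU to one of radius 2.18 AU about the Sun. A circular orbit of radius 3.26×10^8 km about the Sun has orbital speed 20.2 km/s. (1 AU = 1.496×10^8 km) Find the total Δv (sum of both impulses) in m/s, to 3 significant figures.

Δv = 10000 m/s

From the circular-orbit relation v² = μ/r at r = 3.26×10^8 km: μ = v²r = (20.2)² × 3.26×10^8 = 1.33021×10^11 km³/s².
In km: r₁ = 12.7 × 1.496×10^8 = 1.89992×10^9 km; r₂ = 2.18 × 1.496×10^8 = 3.26128×10^8 km.
Semi-major axis of the transfer orbit: a_t = (1.89992×10^9 + 3.26128×10^8)/2 = 1.113024×10^9 km.
Circular speed at r₁: v₁ = √(μ/r₁) = √(1.33021×10^11/1.89992×10^9) = 8.367 km/s.
On the transfer ellipse at r₁, vis-viva gives v_a = √[μ(2/r₁ − 1/a_t)] = 4.529 km/s.
First burn Δv₁ = |v_a − v₁| = 3.838 km/s.
Circular speed at r₂: v₂ = √(μ/r₂) = 20.20 km/s.
Transfer-orbit speed at r₂: v_p = √[μ(2/r₂ − 1/a_t)] = 26.39 km/s.
Second burn Δv₂ = |v₂ − v_p| = 6.190 km/s.
Total Δv = Δv₁ + Δv₂ = 10.03 km/s.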